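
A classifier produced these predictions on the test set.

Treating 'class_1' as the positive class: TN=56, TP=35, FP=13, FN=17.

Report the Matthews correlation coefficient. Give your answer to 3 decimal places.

0.490

MCC = (TP·TN − FP·FN) / √((TP+FP)(TP+FN)(TN+FP)(TN+FN))
Numerator = 35·56 − 13·17 = 1739
Denominator = √(48·52·69·73) = √12572352 = 3545.7513
MCC = 1739 / 3545.7513 = 0.490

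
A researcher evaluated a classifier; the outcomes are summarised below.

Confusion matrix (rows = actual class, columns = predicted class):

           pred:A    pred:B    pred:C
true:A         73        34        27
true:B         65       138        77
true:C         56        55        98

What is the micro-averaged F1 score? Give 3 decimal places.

Micro-averaging pools counts across classes: ΣTP=309, ΣFP=314, ΣFN=314.
Micro-F1 score = 2·TP/(2·TP+FP+FN) on pooled counts = 0.496 (equals overall accuracy in single-label multiclass).

0.496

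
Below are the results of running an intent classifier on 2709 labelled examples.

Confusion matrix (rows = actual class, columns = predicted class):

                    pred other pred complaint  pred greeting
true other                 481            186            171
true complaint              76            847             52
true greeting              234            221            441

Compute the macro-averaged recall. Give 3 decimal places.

0.645

Per-class recall (TP/(TP+FN)):
  other: TP=481, FN=186+171=357 → 481/838 = 0.5740
  complaint: TP=847, FN=76+52=128 → 847/975 = 0.8687
  greeting: TP=441, FN=234+221=455 → 441/896 = 0.4922
Macro-recall = mean = (0.5740 + 0.8687 + 0.4922) / 3 = 0.645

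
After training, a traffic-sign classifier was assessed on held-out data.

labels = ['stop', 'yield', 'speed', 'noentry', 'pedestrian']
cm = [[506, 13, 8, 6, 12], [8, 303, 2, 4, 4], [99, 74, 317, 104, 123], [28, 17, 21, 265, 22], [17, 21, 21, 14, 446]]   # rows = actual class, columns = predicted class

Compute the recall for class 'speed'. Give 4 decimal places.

0.4421

One-vs-rest for 'speed': TP = diagonal; FP = other classes predicted 'speed'; FN = 'speed' predicted as other.
recall = TP/(TP+FN).
speed: TP=317, FN=99+74+104+123=400 → 317/717 = 0.44212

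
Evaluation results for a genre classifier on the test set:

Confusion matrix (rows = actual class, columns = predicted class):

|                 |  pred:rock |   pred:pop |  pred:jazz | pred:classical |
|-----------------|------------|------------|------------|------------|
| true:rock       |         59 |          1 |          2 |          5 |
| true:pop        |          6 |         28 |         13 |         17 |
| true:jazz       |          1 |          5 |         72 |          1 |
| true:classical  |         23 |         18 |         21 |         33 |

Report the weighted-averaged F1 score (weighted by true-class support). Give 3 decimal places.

Per-class F1 score (2·TP/(2·TP+FP+FN)):
  rock: TP=59, FP=6+1+23=30, FN=1+2+5=8 → 118/156 = 0.7564
  pop: TP=28, FP=1+5+18=24, FN=6+13+17=36 → 56/116 = 0.4828
  jazz: TP=72, FP=2+13+21=36, FN=1+5+1=7 → 144/187 = 0.7701
  classical: TP=33, FP=5+17+1=23, FN=23+18+21=62 → 66/151 = 0.4371
Weighted-F1 score = Σ (supportᵢ/N)·F1 scoreᵢ with N=305: (67/305)·0.7564 + (64/305)·0.4828 + (79/305)·0.7701 + (95/305)·0.4371 = 0.603

0.603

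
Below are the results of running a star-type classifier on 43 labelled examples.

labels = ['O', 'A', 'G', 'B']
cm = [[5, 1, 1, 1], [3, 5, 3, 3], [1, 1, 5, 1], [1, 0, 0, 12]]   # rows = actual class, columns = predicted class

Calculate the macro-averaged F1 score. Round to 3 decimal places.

0.605

Per-class F1 score (2·TP/(2·TP+FP+FN)):
  O: TP=5, FP=3+1+1=5, FN=1+1+1=3 → 10/18 = 0.5556
  A: TP=5, FP=1+1+0=2, FN=3+3+3=9 → 10/21 = 0.4762
  G: TP=5, FP=1+3+0=4, FN=1+1+1=3 → 10/17 = 0.5882
  B: TP=12, FP=1+3+1=5, FN=1+0+0=1 → 24/30 = 0.8000
Macro-F1 score = mean = (0.5556 + 0.4762 + 0.5882 + 0.8000) / 4 = 0.605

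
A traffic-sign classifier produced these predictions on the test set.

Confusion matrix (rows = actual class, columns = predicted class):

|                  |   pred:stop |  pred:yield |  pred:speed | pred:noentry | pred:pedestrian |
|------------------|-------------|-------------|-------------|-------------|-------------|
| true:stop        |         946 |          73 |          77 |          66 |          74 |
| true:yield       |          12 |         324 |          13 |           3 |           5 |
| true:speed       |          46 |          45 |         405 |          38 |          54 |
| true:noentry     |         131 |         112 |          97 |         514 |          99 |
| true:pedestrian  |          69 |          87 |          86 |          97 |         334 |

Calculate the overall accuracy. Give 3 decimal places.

Accuracy = trace / total = (946+324+405+514+334=2523) / 3807 = 2523/3807 = 0.663

0.663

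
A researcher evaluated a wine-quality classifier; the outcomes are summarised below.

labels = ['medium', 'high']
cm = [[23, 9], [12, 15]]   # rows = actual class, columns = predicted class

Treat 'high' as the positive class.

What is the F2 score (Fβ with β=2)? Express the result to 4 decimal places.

Fβ = (1+β²)·TP / ((1+β²)·TP + β²·FN + FP), with β²=4
= 5·15 / (5·15 + 4·12 + 9) = 0.5682

0.5682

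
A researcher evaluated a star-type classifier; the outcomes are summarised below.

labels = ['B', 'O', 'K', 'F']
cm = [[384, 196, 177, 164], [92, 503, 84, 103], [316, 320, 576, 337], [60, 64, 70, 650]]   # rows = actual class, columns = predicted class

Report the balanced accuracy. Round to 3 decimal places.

Balanced accuracy = mean of per-class recall.
  B: recall = 384/921 = 0.4169
  O: recall = 503/782 = 0.6432
  K: recall = 576/1549 = 0.3719
  F: recall = 650/844 = 0.7701
Mean = (0.4169 + 0.6432 + 0.3719 + 0.7701) / 4 = 0.551

0.551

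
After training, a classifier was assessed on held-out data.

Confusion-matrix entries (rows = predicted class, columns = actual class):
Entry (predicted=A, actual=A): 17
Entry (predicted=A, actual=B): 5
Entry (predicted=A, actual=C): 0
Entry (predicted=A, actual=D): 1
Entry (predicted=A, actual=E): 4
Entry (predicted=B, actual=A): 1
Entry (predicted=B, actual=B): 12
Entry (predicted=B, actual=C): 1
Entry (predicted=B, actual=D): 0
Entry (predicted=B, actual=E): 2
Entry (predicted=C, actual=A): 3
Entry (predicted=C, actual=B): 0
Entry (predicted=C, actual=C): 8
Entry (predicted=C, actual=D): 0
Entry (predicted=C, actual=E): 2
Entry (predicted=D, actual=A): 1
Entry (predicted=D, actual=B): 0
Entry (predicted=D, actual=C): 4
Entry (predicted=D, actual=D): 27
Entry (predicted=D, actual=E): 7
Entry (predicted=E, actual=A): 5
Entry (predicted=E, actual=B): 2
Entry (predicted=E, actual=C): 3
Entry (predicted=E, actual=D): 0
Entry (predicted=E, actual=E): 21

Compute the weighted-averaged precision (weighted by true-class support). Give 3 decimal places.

0.674

Per-class precision (TP/(TP+FP)):
  A: TP=17, FP=5+0+1+4=10 → 17/27 = 0.6296
  B: TP=12, FP=1+1+0+2=4 → 12/16 = 0.7500
  C: TP=8, FP=3+0+0+2=5 → 8/13 = 0.6154
  D: TP=27, FP=1+0+4+7=12 → 27/39 = 0.6923
  E: TP=21, FP=5+2+3+0=10 → 21/31 = 0.6774
Weighted-precision = Σ (supportᵢ/N)·precisionᵢ with N=126: (27/126)·0.6296 + (19/126)·0.7500 + (16/126)·0.6154 + (28/126)·0.6923 + (36/126)·0.6774 = 0.674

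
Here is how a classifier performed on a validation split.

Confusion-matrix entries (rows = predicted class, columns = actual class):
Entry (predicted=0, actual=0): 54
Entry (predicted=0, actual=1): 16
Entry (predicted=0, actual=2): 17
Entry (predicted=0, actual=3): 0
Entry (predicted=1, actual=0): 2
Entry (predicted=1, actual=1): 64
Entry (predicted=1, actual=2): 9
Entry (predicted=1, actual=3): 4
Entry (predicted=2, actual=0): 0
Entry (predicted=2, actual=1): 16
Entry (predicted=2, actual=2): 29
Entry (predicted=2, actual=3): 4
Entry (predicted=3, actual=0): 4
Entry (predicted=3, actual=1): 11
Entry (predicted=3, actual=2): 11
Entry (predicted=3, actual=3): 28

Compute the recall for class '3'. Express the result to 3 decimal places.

0.778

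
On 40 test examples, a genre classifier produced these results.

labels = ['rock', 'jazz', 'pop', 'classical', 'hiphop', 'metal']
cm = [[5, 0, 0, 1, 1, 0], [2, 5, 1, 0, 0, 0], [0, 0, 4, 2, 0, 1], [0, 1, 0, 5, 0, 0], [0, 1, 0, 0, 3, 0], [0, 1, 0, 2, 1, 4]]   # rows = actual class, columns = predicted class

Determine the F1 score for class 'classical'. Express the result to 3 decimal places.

Treat 'classical' as positive and all other classes as negative.
F1 score = 2·TP/(2·TP+FP+FN).
classical: TP=5, FP=1+0+2+0+2=5, FN=0+1+0+0+0=1 → 10/16 = 0.6250

0.625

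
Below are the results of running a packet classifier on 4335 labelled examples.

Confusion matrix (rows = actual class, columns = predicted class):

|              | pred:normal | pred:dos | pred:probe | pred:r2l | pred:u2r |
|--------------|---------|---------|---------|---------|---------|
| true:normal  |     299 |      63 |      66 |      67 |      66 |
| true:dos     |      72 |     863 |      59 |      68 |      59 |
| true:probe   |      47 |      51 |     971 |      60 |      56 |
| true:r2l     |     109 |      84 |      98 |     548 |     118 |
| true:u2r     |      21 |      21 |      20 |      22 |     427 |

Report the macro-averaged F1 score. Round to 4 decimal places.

Per-class F1 score (2·TP/(2·TP+FP+FN)):
  normal: TP=299, FP=72+47+109+21=249, FN=63+66+67+66=262 → 598/1109 = 0.53922
  dos: TP=863, FP=63+51+84+21=219, FN=72+59+68+59=258 → 1726/2203 = 0.78348
  probe: TP=971, FP=66+59+98+20=243, FN=47+51+60+56=214 → 1942/2399 = 0.80950
  r2l: TP=548, FP=67+68+60+22=217, FN=109+84+98+118=409 → 1096/1722 = 0.63647
  u2r: TP=427, FP=66+59+56+118=299, FN=21+21+20+22=84 → 854/1237 = 0.69038
Macro-F1 score = mean = (0.53922 + 0.78348 + 0.80950 + 0.63647 + 0.69038) / 5 = 0.6918

0.6918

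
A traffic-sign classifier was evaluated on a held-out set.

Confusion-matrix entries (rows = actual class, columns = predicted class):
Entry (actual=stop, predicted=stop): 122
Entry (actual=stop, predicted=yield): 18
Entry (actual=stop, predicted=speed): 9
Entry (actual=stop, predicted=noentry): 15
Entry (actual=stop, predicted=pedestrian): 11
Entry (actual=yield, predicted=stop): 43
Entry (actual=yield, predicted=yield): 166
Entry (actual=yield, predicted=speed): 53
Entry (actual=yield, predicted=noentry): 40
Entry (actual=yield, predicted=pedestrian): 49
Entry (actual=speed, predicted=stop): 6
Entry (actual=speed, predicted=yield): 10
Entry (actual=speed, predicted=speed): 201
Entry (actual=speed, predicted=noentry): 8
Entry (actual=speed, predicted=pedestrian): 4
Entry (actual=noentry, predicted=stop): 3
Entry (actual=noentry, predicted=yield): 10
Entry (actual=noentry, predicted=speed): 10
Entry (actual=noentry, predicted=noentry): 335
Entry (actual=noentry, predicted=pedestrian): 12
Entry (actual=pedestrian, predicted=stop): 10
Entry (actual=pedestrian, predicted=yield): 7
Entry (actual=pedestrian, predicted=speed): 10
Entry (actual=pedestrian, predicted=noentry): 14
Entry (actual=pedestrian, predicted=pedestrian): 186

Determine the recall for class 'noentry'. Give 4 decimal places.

0.9054

Take TP from the diagonal, FP from the rest of the 'noentry' prediction marginal, FN from the rest of the 'noentry' actual marginal.
recall = TP/(TP+FN).
noentry: TP=335, FN=3+10+10+12=35 → 335/370 = 0.90541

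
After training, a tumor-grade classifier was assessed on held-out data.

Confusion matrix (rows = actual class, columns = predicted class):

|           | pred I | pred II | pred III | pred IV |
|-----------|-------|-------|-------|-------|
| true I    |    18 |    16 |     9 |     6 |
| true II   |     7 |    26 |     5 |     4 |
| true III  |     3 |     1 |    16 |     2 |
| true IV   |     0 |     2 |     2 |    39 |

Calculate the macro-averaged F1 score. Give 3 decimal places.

Per-class F1 score (2·TP/(2·TP+FP+FN)):
  I: TP=18, FP=7+3+0=10, FN=16+9+6=31 → 36/77 = 0.4675
  II: TP=26, FP=16+1+2=19, FN=7+5+4=16 → 52/87 = 0.5977
  III: TP=16, FP=9+5+2=16, FN=3+1+2=6 → 32/54 = 0.5926
  IV: TP=39, FP=6+4+2=12, FN=0+2+2=4 → 78/94 = 0.8298
Macro-F1 score = mean = (0.4675 + 0.5977 + 0.5926 + 0.8298) / 4 = 0.622

0.622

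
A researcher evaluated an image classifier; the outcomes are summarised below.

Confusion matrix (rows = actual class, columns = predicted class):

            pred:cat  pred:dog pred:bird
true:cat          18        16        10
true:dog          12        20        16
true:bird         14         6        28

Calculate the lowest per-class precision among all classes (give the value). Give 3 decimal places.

0.409

Per-class precision (TP/(TP+FP)):
  cat: TP=18, FP=12+14=26 → 18/44 = 0.4091
  dog: TP=20, FP=16+6=22 → 20/42 = 0.4762
  bird: TP=28, FP=10+16=26 → 28/54 = 0.5185
Lowest is class 'cat' with precision = 0.409.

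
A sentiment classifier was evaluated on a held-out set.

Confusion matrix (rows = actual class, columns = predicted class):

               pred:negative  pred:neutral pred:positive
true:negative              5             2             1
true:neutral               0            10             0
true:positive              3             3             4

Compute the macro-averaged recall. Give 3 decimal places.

Per-class recall (TP/(TP+FN)):
  negative: TP=5, FN=2+1=3 → 5/8 = 0.6250
  neutral: TP=10, FN=0+0=0 → 10/10 = 1.0000
  positive: TP=4, FN=3+3=6 → 4/10 = 0.4000
Macro-recall = mean = (0.6250 + 1.0000 + 0.4000) / 3 = 0.675

0.675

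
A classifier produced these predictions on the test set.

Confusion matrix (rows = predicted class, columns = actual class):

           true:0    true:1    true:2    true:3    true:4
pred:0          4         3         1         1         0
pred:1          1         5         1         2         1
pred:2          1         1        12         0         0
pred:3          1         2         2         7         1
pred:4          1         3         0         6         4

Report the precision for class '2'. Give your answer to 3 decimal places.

Take TP from the diagonal, FP from the rest of the '2' prediction marginal, FN from the rest of the '2' actual marginal.
precision = TP/(TP+FP).
2: TP=12, FP=1+1+0+0=2 → 12/14 = 0.8571

0.857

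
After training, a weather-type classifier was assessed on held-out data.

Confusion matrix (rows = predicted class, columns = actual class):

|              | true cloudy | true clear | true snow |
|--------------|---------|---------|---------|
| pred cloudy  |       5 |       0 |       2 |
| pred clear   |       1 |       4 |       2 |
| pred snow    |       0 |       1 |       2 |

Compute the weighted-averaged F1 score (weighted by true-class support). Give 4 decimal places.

0.6244

Per-class F1 score (2·TP/(2·TP+FP+FN)):
  cloudy: TP=5, FP=0+2=2, FN=1+0=1 → 10/13 = 0.76923
  clear: TP=4, FP=1+2=3, FN=0+1=1 → 8/12 = 0.66667
  snow: TP=2, FP=0+1=1, FN=2+2=4 → 4/9 = 0.44444
Weighted-F1 score = Σ (supportᵢ/N)·F1 scoreᵢ with N=17: (6/17)·0.76923 + (5/17)·0.66667 + (6/17)·0.44444 = 0.6244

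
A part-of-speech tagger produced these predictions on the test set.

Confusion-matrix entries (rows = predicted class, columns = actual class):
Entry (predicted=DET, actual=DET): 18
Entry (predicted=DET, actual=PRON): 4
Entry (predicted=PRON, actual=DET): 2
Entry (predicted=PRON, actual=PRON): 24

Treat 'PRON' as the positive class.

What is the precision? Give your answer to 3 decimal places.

0.923

Precision = TP/(TP+FP) = 24/(24+2) = 24/26 = 0.923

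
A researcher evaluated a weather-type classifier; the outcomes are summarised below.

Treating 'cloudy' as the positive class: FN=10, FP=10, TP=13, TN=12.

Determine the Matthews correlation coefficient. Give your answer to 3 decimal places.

0.111

MCC = (TP·TN − FP·FN) / √((TP+FP)(TP+FN)(TN+FP)(TN+FN))
Numerator = 13·12 − 10·10 = 56
Denominator = √(23·23·22·22) = √256036 = 506.0000
MCC = 56 / 506.0000 = 0.111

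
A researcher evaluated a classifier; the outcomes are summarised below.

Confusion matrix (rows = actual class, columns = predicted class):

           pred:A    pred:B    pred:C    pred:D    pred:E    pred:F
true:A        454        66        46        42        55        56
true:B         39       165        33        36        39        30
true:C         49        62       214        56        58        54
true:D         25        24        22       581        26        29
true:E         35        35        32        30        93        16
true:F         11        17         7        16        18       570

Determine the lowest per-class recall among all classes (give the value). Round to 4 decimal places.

Per-class recall (TP/(TP+FN)):
  A: TP=454, FN=66+46+42+55+56=265 → 454/719 = 0.63143
  B: TP=165, FN=39+33+36+39+30=177 → 165/342 = 0.48246
  C: TP=214, FN=49+62+56+58+54=279 → 214/493 = 0.43408
  D: TP=581, FN=25+24+22+26+29=126 → 581/707 = 0.82178
  E: TP=93, FN=35+35+32+30+16=148 → 93/241 = 0.38589
  F: TP=570, FN=11+17+7+16+18=69 → 570/639 = 0.89202
Lowest is class 'E' with recall = 0.3859.

0.3859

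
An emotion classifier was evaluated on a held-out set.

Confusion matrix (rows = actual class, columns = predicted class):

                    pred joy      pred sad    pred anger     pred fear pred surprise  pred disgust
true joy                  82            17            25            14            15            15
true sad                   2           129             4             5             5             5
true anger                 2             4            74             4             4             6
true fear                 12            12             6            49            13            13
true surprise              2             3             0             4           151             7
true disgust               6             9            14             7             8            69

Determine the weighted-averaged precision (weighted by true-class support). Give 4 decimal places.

Per-class precision (TP/(TP+FP)):
  joy: TP=82, FP=2+2+12+2+6=24 → 82/106 = 0.77358
  sad: TP=129, FP=17+4+12+3+9=45 → 129/174 = 0.74138
  anger: TP=74, FP=25+4+6+0+14=49 → 74/123 = 0.60163
  fear: TP=49, FP=14+5+4+4+7=34 → 49/83 = 0.59036
  surprise: TP=151, FP=15+5+4+13+8=45 → 151/196 = 0.77041
  disgust: TP=69, FP=15+5+6+13+7=46 → 69/115 = 0.60000
Weighted-precision = Σ (supportᵢ/N)·precisionᵢ with N=797: (168/797)·0.77358 + (150/797)·0.74138 + (94/797)·0.60163 + (105/797)·0.59036 + (167/797)·0.77041 + (113/797)·0.60000 = 0.6978

0.6978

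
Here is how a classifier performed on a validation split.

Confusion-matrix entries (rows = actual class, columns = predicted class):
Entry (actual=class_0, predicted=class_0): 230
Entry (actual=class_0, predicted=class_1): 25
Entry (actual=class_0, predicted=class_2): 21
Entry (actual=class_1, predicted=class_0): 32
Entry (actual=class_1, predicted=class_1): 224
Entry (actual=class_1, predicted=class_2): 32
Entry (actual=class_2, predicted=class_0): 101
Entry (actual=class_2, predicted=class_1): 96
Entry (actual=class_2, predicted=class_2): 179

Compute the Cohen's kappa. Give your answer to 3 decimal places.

Observed agreement pₒ = trace/N = 633/940 = 0.6734
Expected agreement pₑ = Σ (rowᵢ·colᵢ)/N² = (276·363 + 288·345 + 376·232)/940² = 0.3246
κ = (pₒ − pₑ)/(1 − pₑ) = (0.6734 − 0.3246)/(1 − 0.3246) = 0.516

0.516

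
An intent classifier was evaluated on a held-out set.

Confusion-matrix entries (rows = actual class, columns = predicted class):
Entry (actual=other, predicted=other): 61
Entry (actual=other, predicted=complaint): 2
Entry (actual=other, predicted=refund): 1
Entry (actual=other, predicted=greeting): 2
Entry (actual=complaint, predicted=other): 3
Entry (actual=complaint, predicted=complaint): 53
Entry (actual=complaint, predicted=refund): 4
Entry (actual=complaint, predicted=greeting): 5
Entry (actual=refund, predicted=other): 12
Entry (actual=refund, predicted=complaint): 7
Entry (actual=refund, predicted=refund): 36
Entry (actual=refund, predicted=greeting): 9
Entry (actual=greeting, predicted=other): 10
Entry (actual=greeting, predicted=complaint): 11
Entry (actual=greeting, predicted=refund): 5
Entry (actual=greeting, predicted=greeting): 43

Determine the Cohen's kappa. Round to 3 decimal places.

Observed agreement pₒ = trace/N = 193/264 = 0.7311
Expected agreement pₑ = Σ (rowᵢ·colᵢ)/N² = (66·86 + 65·73 + 64·46 + 69·59)/264² = 0.2502
κ = (pₒ − pₑ)/(1 − pₑ) = (0.7311 − 0.2502)/(1 − 0.2502) = 0.641

0.641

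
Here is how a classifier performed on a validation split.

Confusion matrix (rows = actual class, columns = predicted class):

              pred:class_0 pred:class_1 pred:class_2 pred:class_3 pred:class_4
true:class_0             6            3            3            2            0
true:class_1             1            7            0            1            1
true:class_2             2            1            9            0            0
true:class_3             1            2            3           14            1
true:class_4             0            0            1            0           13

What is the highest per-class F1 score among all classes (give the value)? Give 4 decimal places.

Per-class F1 score (2·TP/(2·TP+FP+FN)):
  class_0: TP=6, FP=1+2+1+0=4, FN=3+3+2+0=8 → 12/24 = 0.50000
  class_1: TP=7, FP=3+1+2+0=6, FN=1+0+1+1=3 → 14/23 = 0.60870
  class_2: TP=9, FP=3+0+3+1=7, FN=2+1+0+0=3 → 18/28 = 0.64286
  class_3: TP=14, FP=2+1+0+0=3, FN=1+2+3+1=7 → 28/38 = 0.73684
  class_4: TP=13, FP=0+1+0+1=2, FN=0+0+1+0=1 → 26/29 = 0.89655
Highest is class 'class_4' with F1 score = 0.8966.

0.8966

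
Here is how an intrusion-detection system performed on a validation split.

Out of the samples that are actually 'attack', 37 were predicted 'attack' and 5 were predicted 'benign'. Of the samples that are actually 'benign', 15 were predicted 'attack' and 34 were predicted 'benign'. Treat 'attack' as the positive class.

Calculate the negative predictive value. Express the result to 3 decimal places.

NPV = TN/(TN+FN) = 34/(34+5) = 0.872

0.872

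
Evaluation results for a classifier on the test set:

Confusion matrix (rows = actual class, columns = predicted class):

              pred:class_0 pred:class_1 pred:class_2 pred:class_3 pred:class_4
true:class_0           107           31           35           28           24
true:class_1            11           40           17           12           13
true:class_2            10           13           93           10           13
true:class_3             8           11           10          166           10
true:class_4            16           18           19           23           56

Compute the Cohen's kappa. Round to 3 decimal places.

Observed agreement pₒ = trace/N = 462/794 = 0.5819
Expected agreement pₑ = Σ (rowᵢ·colᵢ)/N² = (225·152 + 93·113 + 139·174 + 205·239 + 132·116)/794² = 0.2113
κ = (pₒ − pₑ)/(1 − pₑ) = (0.5819 − 0.2113)/(1 − 0.2113) = 0.470

0.470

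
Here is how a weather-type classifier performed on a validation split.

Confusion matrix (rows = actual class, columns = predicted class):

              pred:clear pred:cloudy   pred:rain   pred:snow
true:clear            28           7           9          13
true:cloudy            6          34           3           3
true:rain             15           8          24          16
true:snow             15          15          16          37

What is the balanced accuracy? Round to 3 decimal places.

0.514

Balanced accuracy = mean of per-class recall.
  clear: recall = 28/57 = 0.4912
  cloudy: recall = 34/46 = 0.7391
  rain: recall = 24/63 = 0.3810
  snow: recall = 37/83 = 0.4458
Mean = (0.4912 + 0.7391 + 0.3810 + 0.4458) / 4 = 0.514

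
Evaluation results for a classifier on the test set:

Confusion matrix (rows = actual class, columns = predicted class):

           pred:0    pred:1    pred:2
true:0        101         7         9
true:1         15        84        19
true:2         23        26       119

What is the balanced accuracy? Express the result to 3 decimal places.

Balanced accuracy = mean of per-class recall.
  0: recall = 101/117 = 0.8632
  1: recall = 84/118 = 0.7119
  2: recall = 119/168 = 0.7083
Mean = (0.8632 + 0.7119 + 0.7083) / 3 = 0.761

0.761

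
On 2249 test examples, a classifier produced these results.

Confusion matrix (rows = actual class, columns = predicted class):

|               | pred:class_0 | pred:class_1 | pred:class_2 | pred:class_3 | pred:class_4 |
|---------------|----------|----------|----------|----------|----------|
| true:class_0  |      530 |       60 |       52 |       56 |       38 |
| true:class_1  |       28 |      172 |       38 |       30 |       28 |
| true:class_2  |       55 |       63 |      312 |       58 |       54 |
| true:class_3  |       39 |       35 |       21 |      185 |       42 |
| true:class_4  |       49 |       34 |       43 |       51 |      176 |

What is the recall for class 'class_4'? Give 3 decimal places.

0.499

recall = TP/(TP+FN).
class_4: TP=176, FN=49+34+43+51=177 → 176/353 = 0.4986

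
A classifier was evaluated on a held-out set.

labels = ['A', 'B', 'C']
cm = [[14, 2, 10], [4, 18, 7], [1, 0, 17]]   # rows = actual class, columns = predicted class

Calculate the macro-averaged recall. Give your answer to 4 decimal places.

Per-class recall (TP/(TP+FN)):
  A: TP=14, FN=2+10=12 → 14/26 = 0.53846
  B: TP=18, FN=4+7=11 → 18/29 = 0.62069
  C: TP=17, FN=1+0=1 → 17/18 = 0.94444
Macro-recall = mean = (0.53846 + 0.62069 + 0.94444) / 3 = 0.7012

0.7012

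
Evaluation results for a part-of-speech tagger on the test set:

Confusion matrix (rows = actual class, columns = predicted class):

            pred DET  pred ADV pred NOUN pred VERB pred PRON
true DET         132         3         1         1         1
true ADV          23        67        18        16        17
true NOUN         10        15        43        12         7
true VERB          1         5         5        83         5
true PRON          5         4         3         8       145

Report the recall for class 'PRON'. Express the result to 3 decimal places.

Take TP from the diagonal, FP from the rest of the 'PRON' prediction marginal, FN from the rest of the 'PRON' actual marginal.
recall = TP/(TP+FN).
PRON: TP=145, FN=5+4+3+8=20 → 145/165 = 0.8788

0.879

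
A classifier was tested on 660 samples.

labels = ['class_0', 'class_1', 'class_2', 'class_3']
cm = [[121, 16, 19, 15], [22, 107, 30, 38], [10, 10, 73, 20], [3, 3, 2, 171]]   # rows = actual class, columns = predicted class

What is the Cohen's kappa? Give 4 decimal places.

0.6176

Observed agreement pₒ = trace/N = 472/660 = 0.71515
Expected agreement pₑ = Σ (rowᵢ·colᵢ)/N² = (171·156 + 197·136 + 113·124 + 179·244)/660² = 0.25518
κ = (pₒ − pₑ)/(1 − pₑ) = (0.71515 − 0.25518)/(1 − 0.25518) = 0.6176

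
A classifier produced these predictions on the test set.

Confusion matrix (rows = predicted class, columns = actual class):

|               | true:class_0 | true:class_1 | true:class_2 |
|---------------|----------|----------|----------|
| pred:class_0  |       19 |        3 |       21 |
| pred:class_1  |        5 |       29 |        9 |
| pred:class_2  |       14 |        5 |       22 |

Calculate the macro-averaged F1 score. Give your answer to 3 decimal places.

Per-class F1 score (2·TP/(2·TP+FP+FN)):
  class_0: TP=19, FP=3+21=24, FN=5+14=19 → 38/81 = 0.4691
  class_1: TP=29, FP=5+9=14, FN=3+5=8 → 58/80 = 0.7250
  class_2: TP=22, FP=14+5=19, FN=21+9=30 → 44/93 = 0.4731
Macro-F1 score = mean = (0.4691 + 0.7250 + 0.4731) / 3 = 0.556

0.556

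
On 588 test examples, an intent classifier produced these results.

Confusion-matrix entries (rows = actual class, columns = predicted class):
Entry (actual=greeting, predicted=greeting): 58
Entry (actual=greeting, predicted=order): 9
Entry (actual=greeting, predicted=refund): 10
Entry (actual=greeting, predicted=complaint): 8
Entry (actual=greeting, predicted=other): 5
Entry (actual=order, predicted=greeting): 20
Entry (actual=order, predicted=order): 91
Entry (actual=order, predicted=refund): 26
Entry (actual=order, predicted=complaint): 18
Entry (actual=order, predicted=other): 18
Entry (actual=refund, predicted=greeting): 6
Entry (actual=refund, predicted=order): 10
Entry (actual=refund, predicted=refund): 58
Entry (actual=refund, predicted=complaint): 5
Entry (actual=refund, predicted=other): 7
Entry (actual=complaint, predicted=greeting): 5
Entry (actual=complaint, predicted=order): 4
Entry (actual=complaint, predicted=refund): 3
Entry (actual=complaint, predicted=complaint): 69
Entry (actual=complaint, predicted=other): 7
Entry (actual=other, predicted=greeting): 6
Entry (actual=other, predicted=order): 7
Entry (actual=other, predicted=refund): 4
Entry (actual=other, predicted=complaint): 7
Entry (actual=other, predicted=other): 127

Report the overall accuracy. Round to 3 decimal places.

0.685

Accuracy = trace / total = (58+91+58+69+127=403) / 588 = 403/588 = 0.685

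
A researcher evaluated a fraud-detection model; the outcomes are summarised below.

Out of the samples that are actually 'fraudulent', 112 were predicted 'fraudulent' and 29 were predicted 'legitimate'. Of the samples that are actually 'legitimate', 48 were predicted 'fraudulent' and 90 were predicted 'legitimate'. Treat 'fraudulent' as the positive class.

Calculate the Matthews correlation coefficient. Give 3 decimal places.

0.451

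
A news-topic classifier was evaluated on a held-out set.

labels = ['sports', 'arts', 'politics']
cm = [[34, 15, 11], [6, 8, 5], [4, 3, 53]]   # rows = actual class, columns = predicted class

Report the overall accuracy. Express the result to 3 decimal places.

0.683

Accuracy = trace / total = (34+8+53=95) / 139 = 95/139 = 0.683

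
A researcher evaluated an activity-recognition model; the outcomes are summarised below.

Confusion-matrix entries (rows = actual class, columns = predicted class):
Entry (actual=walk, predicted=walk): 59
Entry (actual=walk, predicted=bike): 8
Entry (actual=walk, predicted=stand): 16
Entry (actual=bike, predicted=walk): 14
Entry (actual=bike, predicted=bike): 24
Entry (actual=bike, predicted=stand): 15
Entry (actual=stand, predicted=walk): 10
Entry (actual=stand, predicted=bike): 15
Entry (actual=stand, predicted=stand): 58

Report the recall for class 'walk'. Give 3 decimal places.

0.711

Treat 'walk' as positive and all other classes as negative.
recall = TP/(TP+FN).
walk: TP=59, FN=8+16=24 → 59/83 = 0.7108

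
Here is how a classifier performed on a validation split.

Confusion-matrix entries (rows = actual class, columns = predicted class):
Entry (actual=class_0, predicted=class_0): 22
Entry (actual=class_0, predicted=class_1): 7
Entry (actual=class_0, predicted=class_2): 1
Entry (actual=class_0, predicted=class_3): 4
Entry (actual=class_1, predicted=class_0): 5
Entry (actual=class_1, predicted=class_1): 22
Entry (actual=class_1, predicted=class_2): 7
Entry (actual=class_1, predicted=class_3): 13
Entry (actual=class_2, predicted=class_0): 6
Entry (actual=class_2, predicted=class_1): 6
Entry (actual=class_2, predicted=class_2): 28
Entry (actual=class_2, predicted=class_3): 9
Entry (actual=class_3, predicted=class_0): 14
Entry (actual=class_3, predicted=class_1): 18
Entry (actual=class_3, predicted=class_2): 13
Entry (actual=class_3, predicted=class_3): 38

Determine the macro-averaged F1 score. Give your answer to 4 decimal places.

0.5179

Per-class F1 score (2·TP/(2·TP+FP+FN)):
  class_0: TP=22, FP=5+6+14=25, FN=7+1+4=12 → 44/81 = 0.54321
  class_1: TP=22, FP=7+6+18=31, FN=5+7+13=25 → 44/100 = 0.44000
  class_2: TP=28, FP=1+7+13=21, FN=6+6+9=21 → 56/98 = 0.57143
  class_3: TP=38, FP=4+13+9=26, FN=14+18+13=45 → 76/147 = 0.51701
Macro-F1 score = mean = (0.54321 + 0.44000 + 0.57143 + 0.51701) / 4 = 0.5179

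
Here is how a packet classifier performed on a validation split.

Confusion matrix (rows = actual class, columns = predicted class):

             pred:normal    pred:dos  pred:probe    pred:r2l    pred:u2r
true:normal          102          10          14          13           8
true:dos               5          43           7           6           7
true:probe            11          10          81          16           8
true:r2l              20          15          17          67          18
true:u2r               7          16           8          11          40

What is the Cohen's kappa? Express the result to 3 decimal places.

Observed agreement pₒ = trace/N = 333/560 = 0.5946
Expected agreement pₑ = Σ (rowᵢ·colᵢ)/N² = (147·145 + 68·94 + 126·127 + 137·113 + 82·81)/560² = 0.2099
κ = (pₒ − pₑ)/(1 − pₑ) = (0.5946 − 0.2099)/(1 − 0.2099) = 0.487

0.487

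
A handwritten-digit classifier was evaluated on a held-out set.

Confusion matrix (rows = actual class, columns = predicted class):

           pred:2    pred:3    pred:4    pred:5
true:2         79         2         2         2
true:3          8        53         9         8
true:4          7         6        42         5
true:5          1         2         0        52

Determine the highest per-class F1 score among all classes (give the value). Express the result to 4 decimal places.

Per-class F1 score (2·TP/(2·TP+FP+FN)):
  2: TP=79, FP=8+7+1=16, FN=2+2+2=6 → 158/180 = 0.87778
  3: TP=53, FP=2+6+2=10, FN=8+9+8=25 → 106/141 = 0.75177
  4: TP=42, FP=2+9+0=11, FN=7+6+5=18 → 84/113 = 0.74336
  5: TP=52, FP=2+8+5=15, FN=1+2+0=3 → 104/122 = 0.85246
Highest is class '2' with F1 score = 0.8778.

0.8778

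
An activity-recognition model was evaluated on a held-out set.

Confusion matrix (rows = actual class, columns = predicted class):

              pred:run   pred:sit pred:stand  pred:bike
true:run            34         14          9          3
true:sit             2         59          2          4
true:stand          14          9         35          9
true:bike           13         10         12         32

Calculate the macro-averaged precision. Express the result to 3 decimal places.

Per-class precision (TP/(TP+FP)):
  run: TP=34, FP=2+14+13=29 → 34/63 = 0.5397
  sit: TP=59, FP=14+9+10=33 → 59/92 = 0.6413
  stand: TP=35, FP=9+2+12=23 → 35/58 = 0.6034
  bike: TP=32, FP=3+4+9=16 → 32/48 = 0.6667
Macro-precision = mean = (0.5397 + 0.6413 + 0.6034 + 0.6667) / 4 = 0.613

0.613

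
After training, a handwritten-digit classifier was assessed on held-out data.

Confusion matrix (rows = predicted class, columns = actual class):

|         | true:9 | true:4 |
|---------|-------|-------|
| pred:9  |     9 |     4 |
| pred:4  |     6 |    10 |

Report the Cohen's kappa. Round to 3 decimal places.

Observed agreement pₒ = trace/N = 19/29 = 0.6552
Expected agreement pₑ = Σ (rowᵢ·colᵢ)/N² = (15·13 + 14·16)/29² = 0.4982
κ = (pₒ − pₑ)/(1 − pₑ) = (0.6552 − 0.4982)/(1 − 0.4982) = 0.313

0.313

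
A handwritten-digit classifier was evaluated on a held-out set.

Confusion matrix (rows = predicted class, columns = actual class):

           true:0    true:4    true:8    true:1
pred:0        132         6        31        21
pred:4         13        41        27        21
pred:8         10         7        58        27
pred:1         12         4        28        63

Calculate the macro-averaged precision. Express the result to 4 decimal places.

Per-class precision (TP/(TP+FP)):
  0: TP=132, FP=6+31+21=58 → 132/190 = 0.69474
  4: TP=41, FP=13+27+21=61 → 41/102 = 0.40196
  8: TP=58, FP=10+7+27=44 → 58/102 = 0.56863
  1: TP=63, FP=12+4+28=44 → 63/107 = 0.58879
Macro-precision = mean = (0.69474 + 0.40196 + 0.56863 + 0.58879) / 4 = 0.5635

0.5635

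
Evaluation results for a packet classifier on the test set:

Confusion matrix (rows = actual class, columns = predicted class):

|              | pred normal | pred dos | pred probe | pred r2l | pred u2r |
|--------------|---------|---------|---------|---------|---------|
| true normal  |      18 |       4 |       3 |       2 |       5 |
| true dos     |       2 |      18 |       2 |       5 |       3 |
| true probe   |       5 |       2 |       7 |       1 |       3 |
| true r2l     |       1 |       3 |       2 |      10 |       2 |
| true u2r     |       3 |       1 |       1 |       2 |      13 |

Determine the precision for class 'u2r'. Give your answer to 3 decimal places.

0.500

Take TP from the diagonal, FP from the rest of the 'u2r' prediction marginal, FN from the rest of the 'u2r' actual marginal.
precision = TP/(TP+FP).
u2r: TP=13, FP=5+3+3+2=13 → 13/26 = 0.5000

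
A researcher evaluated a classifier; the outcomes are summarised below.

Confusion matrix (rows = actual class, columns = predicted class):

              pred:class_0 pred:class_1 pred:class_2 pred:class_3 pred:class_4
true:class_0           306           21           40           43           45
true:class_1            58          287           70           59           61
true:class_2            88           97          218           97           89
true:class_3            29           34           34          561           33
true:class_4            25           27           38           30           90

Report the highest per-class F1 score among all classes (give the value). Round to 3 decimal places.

0.758

Per-class F1 score (2·TP/(2·TP+FP+FN)):
  class_0: TP=306, FP=58+88+29+25=200, FN=21+40+43+45=149 → 612/961 = 0.6368
  class_1: TP=287, FP=21+97+34+27=179, FN=58+70+59+61=248 → 574/1001 = 0.5734
  class_2: TP=218, FP=40+70+34+38=182, FN=88+97+97+89=371 → 436/989 = 0.4408
  class_3: TP=561, FP=43+59+97+30=229, FN=29+34+34+33=130 → 1122/1481 = 0.7576
  class_4: TP=90, FP=45+61+89+33=228, FN=25+27+38+30=120 → 180/528 = 0.3409
Highest is class 'class_3' with F1 score = 0.758.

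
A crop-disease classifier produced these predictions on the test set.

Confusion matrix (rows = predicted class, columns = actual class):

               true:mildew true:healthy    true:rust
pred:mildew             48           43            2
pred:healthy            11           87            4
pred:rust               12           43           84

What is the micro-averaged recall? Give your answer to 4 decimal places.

0.6557

Micro-averaging pools counts across classes: ΣTP=219, ΣFP=115, ΣFN=115.
Micro-recall = TP/(TP+FN) on pooled counts = 0.6557 (equals overall accuracy in single-label multiclass).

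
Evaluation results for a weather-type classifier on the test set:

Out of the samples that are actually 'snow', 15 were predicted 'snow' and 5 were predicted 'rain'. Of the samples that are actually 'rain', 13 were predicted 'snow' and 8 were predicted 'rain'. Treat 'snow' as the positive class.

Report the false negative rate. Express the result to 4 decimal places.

FNR = FN/(FN+TP) = 5/(5+15) = 0.2500

0.2500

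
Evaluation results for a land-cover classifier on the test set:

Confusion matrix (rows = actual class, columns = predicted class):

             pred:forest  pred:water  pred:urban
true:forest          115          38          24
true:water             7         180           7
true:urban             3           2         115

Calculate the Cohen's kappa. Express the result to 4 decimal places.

Observed agreement pₒ = trace/N = 410/491 = 0.83503
Expected agreement pₑ = Σ (rowᵢ·colᵢ)/N² = (177·125 + 194·220 + 120·146)/491² = 0.34148
κ = (pₒ − pₑ)/(1 − pₑ) = (0.83503 − 0.34148)/(1 − 0.34148) = 0.7495

0.7495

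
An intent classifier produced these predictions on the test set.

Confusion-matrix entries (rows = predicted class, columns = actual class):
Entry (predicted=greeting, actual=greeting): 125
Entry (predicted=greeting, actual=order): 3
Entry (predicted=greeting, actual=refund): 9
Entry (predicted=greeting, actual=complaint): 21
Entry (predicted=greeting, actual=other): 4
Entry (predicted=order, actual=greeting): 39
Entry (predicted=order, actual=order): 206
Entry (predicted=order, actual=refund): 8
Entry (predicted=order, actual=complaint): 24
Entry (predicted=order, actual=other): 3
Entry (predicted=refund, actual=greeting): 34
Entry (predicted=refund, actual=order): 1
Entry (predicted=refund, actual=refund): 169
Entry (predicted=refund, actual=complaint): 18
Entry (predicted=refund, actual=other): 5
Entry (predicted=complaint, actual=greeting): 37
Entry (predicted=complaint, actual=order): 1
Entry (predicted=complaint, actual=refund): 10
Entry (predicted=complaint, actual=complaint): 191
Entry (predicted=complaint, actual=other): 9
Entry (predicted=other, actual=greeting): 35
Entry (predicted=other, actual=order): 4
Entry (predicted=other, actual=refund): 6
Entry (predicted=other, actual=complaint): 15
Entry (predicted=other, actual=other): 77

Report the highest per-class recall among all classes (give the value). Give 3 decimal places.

Per-class recall (TP/(TP+FN)):
  greeting: TP=125, FN=39+34+37+35=145 → 125/270 = 0.4630
  order: TP=206, FN=3+1+1+4=9 → 206/215 = 0.9581
  refund: TP=169, FN=9+8+10+6=33 → 169/202 = 0.8366
  complaint: TP=191, FN=21+24+18+15=78 → 191/269 = 0.7100
  other: TP=77, FN=4+3+5+9=21 → 77/98 = 0.7857
Highest is class 'order' with recall = 0.958.

0.958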